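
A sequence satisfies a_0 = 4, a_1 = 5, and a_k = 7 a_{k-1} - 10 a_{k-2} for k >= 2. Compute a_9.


The characteristic equation is t^2 - 7 t + 10 = 0, with roots r_1 = 5 and r_2 = 2 (so c_1 = r_1 + r_2, c_2 = -r_1 r_2 as required).
One can use the closed form a_n = A r_1^n + B r_2^n, but direct iteration is more reliable:
a_0 = 4, a_1 = 5, a_2 = -5, a_3 = -85, a_4 = -545, a_5 = -2965, a_6 = -15305, a_7 = -77485, a_8 = -389345, a_9 = -1950565.
So a_9 = -1950565.

-1950565


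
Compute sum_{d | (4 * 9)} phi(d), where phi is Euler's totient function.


First, 4 * 9 = 36. One classical identity is sum_{d | n} phi(d) = n (each k in [1, n] has a unique gcd with n, and among the k's with gcd(k, n) = n/d there are phi(d) of them). So the sum equals 36. We also verify directly:
Divisors of 36: 1, 2, 3, 4, 6, 9, 12, 18, 36.
phi values: 1, 1, 2, 2, 2, 6, 4, 6, 12.
Sum = 36.

36


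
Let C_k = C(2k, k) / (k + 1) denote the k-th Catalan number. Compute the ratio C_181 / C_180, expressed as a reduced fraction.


Using C_k = (2k)! / (k! (k+1)!), the ratio C_{k+1}/C_k simplifies to
C_{k+1}/C_k = [(2k+2)! / ((k+1)! (k+2)!)] * [k! (k+1)! / (2k)!]
 = (2k+2)(2k+1) / ((k+1)(k+2)) = 2(2k+1) / (k+2).
For k = 180: 2(2*180 + 1) / (180 + 2) = 722/182 = 361/91.

361/91


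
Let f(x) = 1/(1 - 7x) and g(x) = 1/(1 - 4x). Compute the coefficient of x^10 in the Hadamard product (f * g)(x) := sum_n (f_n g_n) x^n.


f has coefficients f_k = 7^k and g has coefficients g_k = 4^k, so the Hadamard product has coefficient (f*g)_k = 7^k * 4^k = 28^k.
For k = 10: 28^10 = 296196766695424.

296196766695424


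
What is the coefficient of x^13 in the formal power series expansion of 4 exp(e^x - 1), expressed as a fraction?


exp(e^x - 1) is the exponential generating function for the Bell numbers Bell_k: exp(e^x - 1) = sum_{k>=0} Bell_k x^k / k!.
So the coefficient of x^13 in 4 exp(e^x - 1) is 4 Bell_13 / 13!.
Computing: Bell_13 = 27644437 and 13! = 6227020800, giving
4 * 27644437/6227020800 = 27644437/1556755200.

27644437/1556755200


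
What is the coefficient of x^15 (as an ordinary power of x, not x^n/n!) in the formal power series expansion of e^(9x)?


The exponential series is e^y = sum_{k>=0} y^k / k!. Substituting y = 9x gives
e^(9x) = sum_{k>=0} 9^k x^k / k!.
So the coefficient of x^n is a^n/n! with a = 9, n = 15:
9^15 / 15! = 205891132094649/1307674368000 = 282429536481/1793792000

282429536481/1793792000


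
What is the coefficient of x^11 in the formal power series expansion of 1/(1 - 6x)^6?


The general identity 1/(1 - c x)^r = sum_{k>=0} c^k C(k + r - 1, r - 1) x^k follows by substituting y = c x into 1/(1 - y)^r = sum_{k>=0} C(k + r - 1, r - 1) y^k.
For c = 6, r = 6, k = 11:
6^11 * C(16, 5) = 362797056 * 4368 = 1584697540608.

1584697540608


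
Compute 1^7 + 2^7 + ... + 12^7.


This power sum has a closed form given by Faulhaber's formula
sum_{k=1}^{m} k^p = (1 / (p + 1)) * sum_{j=0}^{p} C(p + 1, j) B_j m^(p + 1 - j),
but for small m direct computation is fastest:
1 + 128 + 2187 + 16384 + 78125 + 279936 + 823543 + 2097152 + 4782969 + 10000000 + 19487171 + 35831808 = 73399404.

73399404


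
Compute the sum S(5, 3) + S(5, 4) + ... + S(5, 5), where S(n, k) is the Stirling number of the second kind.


By definition, S(n, k) counts partitions of an n-set into exactly k nonempty blocks.
Computing row n = 5 for k = 3..5:
S(5, k): 25, 10, 1
Sum = 36.

36


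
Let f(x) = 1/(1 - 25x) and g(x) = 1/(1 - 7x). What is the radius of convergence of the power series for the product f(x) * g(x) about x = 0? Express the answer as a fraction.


The radius of 1/(1 - 25x) is 1/25 (nearest singularity at x = 1/25), and the radius of 1/(1 - 7x) is 1/7.
The product f(x)*g(x) = 1/((1 - 25x)(1 - 7x)) has singularities at both 1/25 and 1/7, so its radius of convergence is the distance to the nearest one:
min(1/25, 1/7) = 1/25.

1/25


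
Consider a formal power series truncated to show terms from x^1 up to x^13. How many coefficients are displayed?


From x^1 to x^13 inclusive, the count is 13 - 1 + 1 = 13.

13


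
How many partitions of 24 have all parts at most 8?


Using the generating function (1-x)^(-1)(1-x^2)^(-1)...(1-x^8)^(-1),
the coefficient of x^24 counts these restricted partitions.
Result = 919

919


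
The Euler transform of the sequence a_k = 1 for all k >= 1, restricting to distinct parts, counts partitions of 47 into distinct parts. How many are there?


Partitions of 47 into distinct parts can be computed via generating function.
Product (1+x)(1+x^2)(1+x^3)...
The coefficient of x^47 = 2590

2590


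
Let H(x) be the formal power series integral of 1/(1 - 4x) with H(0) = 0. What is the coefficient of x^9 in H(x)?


1/(1 - 4x) = sum_{k>=0} 4^k x^k. Integrating termwise with H(0) = 0:
H(x) = sum_{k>=0} 4^k x^(k+1) / (k+1) = sum_{m>=1} 4^(m-1) x^m / m.
For m = 9: 4^8/9 = 65536/9 = 65536/9.

65536/9


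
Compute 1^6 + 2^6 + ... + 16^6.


This power sum has a closed form given by Faulhaber's formula
sum_{k=1}^{m} k^p = (1 / (p + 1)) * sum_{j=0}^{p} C(p + 1, j) B_j m^(p + 1 - j),
but for small m direct computation is fastest:
1 + 64 + 729 + 4096 + 15625 + 46656 + 117649 + 262144 + 531441 + 1000000 + 1771561 + 2985984 + 4826809 + 7529536 + 11390625 + 16777216 = 47260136.

47260136


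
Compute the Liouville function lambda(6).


The Liouville function is lambda(k) = (-1)^Omega(k), where Omega(k) counts the prime factors of k with multiplicity.
Factoring: 6 = 2 * 3, so Omega(6) = 2.
lambda(6) = (-1)^2 = 1.

1


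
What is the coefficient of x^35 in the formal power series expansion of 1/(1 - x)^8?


The negative binomial / multiset identity is
1/(1 - x)^r = sum_{k>=0} C(k + r - 1, r - 1) x^k.
Here r = 8 and k = 35, so the coefficient is
C(35 + 7, 7) = C(42, 7)
= 26978328

26978328


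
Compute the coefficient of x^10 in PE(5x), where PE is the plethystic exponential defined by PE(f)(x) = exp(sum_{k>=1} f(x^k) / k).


With f(x) = 5x, the exponent is sum_{k>=1} 5 x^k / k = 5 * (-ln(1 - x)). Exponentiating:
PE(5x) = exp(-5 ln(1 - x)) = 1/(1 - x)^5.
By the negative binomial expansion, [x^n] 1/(1 - x)^5 = C(n + 4, 4).
For n = 10: C(14, 4) = 1001.

1001


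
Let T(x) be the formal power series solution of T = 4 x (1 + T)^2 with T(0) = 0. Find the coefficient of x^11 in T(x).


Apply the Lagrange inversion formula: if T = 4 x * phi(T) with phi(t) = (1 + t)^2, then [x^n] T = 4^n * (1/n) [t^(n-1)] phi(t)^n = 4^n * (1/n) [t^(n-1)] (1 + t)^(2n) = 4^n * (1/n) C(2n, n-1).
Using the identity C(2n, n-1) = C(2n, n) * n / (n+1), the unscaled factor equals C(2n, n) / (n+1) = C_n, the n-th Catalan number.
For n = 11: C_11 = C(22, 11) / 12 = 705432/12 = 58786.
With the 4^11 = 4194304 factor, the coefficient is 4194304 * 58786 = 246566354944.

246566354944


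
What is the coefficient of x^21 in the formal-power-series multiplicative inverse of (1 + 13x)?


The inverse is 1/(1 + 13x). Apply the geometric identity 1/(1 - y) = sum_{k>=0} y^k with y = -13x:
1/(1 + 13x) = sum_{k>=0} (-13)^k x^k.
So the coefficient of x^21 is (-13)^21 = -247064529073450392704413.

-247064529073450392704413


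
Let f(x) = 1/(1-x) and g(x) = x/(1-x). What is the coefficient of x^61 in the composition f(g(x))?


First simplify the composition: f(g(x)) = 1/(1 - x/(1-x)) = (1-x)/((1-x) - x) = (1-x)/(1-2x).
Now extract the coefficient. Write (1-x)/(1-2x) = 1/(1-2x) - x/(1-2x).
The coefficient of x^n in 1/(1-2x) is 2^n, and in x/(1-2x) is 2^(n-1) (for n >= 1).
So the coefficient of x^61 is 2^61 - 2^60 = 2305843009213693952 - 1152921504606846976 = 1152921504606846976.

1152921504606846976


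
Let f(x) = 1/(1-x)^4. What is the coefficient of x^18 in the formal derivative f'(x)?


Differentiate: d/dx [ 1/(1-x)^r ] = r / (1-x)^(r+1).
Here r = 4, so f'(x) = 4 / (1-x)^5.
The expansion of 1/(1-x)^(r+1) has coefficient of x^n equal to C(n+r, r).
So the coefficient of x^18 in f'(x) is
4 * C(22, 4) = 4 * 7315 = 29260

29260


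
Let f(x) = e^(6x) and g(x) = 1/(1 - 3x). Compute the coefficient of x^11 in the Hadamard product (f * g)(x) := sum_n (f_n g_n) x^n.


Expanding: f_k = 6^k/k! (from e^(6x)) and g_k = 3^k (from 1/(1 - 3x)). So the Hadamard coefficient (f * g)_k = 6^k 3^k / k! = (18)^k / k!.
For k = 11: 18^11/11! = 64268410079232/39916800 = 3099363912/1925.

3099363912/1925


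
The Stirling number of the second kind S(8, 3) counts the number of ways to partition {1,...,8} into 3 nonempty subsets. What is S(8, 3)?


Using the explicit formula S(n,k) = (1/k!) sum_{j=0}^{k} (-1)^(k-j) C(k,j) j^n:
S(8, 3) = 966
Equivalently, S(n,k) is n! times the coefficient of x^n in the EGF (e^x - 1)^k / k!.

966


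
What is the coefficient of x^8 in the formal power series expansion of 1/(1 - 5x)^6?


The general identity 1/(1 - c x)^r = sum_{k>=0} c^k C(k + r - 1, r - 1) x^k follows by substituting y = c x into 1/(1 - y)^r = sum_{k>=0} C(k + r - 1, r - 1) y^k.
For c = 5, r = 6, k = 8:
5^8 * C(13, 5) = 390625 * 1287 = 502734375.

502734375


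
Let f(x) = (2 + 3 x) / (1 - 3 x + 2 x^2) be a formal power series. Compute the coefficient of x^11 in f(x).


Write f(x) = sum_{k>=0} a_k x^k. Multiplying both sides by 1 - 3 x + 2 x^2 gives
(1 - 3 x + 2 x^2) sum_{k>=0} a_k x^k = 2 + 3 x.
Matching coefficients:
 x^0: a_0 = 2
 x^1: a_1 - 3 a_0 = 3  =>  a_1 = 3*2 + 3 = 9
 x^k (k >= 2): a_k = 3 a_{k-1} - 2 a_{k-2}.
Iterating: a_2 = 23, a_3 = 51, a_4 = 107, a_5 = 219, a_6 = 443, a_7 = 891, a_8 = 1787, a_9 = 3579, a_10 = 7163, a_11 = 14331.
So the coefficient of x^11 is 14331.

14331


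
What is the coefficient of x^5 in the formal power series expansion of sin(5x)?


The Maclaurin series is sin(t) = sum_{k>=0} (-1)^k t^(2k+1) / (2k+1)!, so substituting t = 5x, only odd powers of x are nonzero, with coefficient of x^(2k+1) equal to (-1)^k 5^(2k+1) / (2k+1)!.
Write 5 = 2*2 + 1, giving the coefficient (-1)^2 * 5^5 / 5! = 3125/120 = 625/24.

625/24


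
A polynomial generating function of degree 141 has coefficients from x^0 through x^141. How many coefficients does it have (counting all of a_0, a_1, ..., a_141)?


A polynomial of degree 141 takes the form a_0 + a_1 x + ... + a_141 x^141.
The number of coefficients is 141 + 1 = 142.

142


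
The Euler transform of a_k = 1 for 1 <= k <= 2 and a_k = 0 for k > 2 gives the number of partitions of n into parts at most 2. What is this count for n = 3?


Partitions of 3 into parts at most 2:
Using generating function (1-x)^(-1)(1-x^2)^(-1),
the coefficient of x^3 = 2

2


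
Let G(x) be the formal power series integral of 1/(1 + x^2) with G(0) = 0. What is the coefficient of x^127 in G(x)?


1/(1 + x^2) = sum_{j>=0} (-1)^j x^(2j). Integrating termwise with G(0) = 0:
G(x) = sum_{j>=0} (-1)^j x^(2j+1) / (2j+1) = arctan(x).
Only odd powers are nonzero. For x^127 write 127 = 2*63 + 1, giving
(-1)^63 / 127 = -1/127 = -1/127.

-1/127


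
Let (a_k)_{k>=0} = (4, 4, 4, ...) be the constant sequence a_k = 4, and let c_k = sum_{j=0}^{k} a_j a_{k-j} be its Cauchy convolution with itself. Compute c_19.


Since a_j = 4 for all j >= 0, the convolution sum becomes
c_k = sum_{j=0}^{k} 4 * 4 = 16 * (k + 1).
Equivalently, the generating function of (a_k) is 4/(1 - x) and its square is 16/(1 - x)^2 = sum_{k>=0} 16(k + 1) x^k.
For k = 19: 16 * 20 = 320.

320


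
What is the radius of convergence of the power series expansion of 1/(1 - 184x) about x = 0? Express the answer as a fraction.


Expanding 1/(1 - 184x) = sum_{k>=0} 184^k x^k, the series converges when |184x| < 1, i.e., |x| < 1/184.
So the radius of convergence is 1/184 = 1/184.

1/184


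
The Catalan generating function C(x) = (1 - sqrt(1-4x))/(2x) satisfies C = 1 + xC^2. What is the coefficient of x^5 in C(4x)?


Substituting x -> 4x scales the n-th coefficient by 4^n, so [x^5] C(4x) = 4^5 * C_5.
C_5 = C(2*5, 5)/(6) = 252/6 = 42.
So 4^5 * 42 = 1024 * 42 = 43008.

43008


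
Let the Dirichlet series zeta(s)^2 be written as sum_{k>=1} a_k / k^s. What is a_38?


The Dirichlet convolution of the constant function 1 with itself gives (1 * 1)(k) = sum_{d | k} 1 = d(k), the number of positive divisors of k.
Since zeta(s) = sum_{k>=1} 1/k^s, we have zeta(s)^2 = sum_{k>=1} d(k)/k^s, so a_k = d(k).
For k = 38: the divisors are 1, 2, 19, 38.
Count = 4.

4


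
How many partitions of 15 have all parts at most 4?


Using the generating function (1-x)^(-1)(1-x^2)^(-1)...(1-x^4)^(-1),
the coefficient of x^15 counts these restricted partitions.
Result = 54

54


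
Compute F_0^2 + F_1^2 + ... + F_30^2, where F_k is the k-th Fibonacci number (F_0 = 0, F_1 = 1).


There is a standard identity sum_{k=0}^{N} F_k^2 = F_N * F_{N+1} (proved inductively from the telescoping relation F_k^2 = F_k F_{k+1} - F_{k-1} F_k). Then
sum_{k=0}^{30} F_k^2 = F_30 F_31 - F_0 F_0.
Computing: F_30 = 832040, F_31 = 1346269.
Sum = 832040 * 1346269 = 1120149658760.

1120149658760


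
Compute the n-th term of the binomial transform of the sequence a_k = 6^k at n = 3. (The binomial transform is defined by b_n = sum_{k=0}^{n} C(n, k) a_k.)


With a_k = 6^k, b_n = sum_{k=0}^{n} C(n, k) 6^k = (1 + 6)^n by the binomial theorem.
For n = 3: (1 + 6)^3 = 7^3 = 343.

343


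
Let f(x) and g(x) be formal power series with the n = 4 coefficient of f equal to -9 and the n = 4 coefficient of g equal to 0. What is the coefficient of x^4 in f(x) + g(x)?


Addition of formal power series is termwise.
The coefficient of x^4 in f + g = -9 + 0
= -9

-9


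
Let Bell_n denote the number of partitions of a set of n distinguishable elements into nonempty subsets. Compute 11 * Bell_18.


Bell_18 can be computed from the Bell triangle or from Dobinski's identity Bell_n = (1/e) * sum_{k>=0} k^n / k!.
Computing Bell_18 = 682076806159.
Then 11 * 682076806159 = 7502844867749.

7502844867749


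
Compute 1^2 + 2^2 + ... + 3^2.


This power sum has a closed form given by Faulhaber's formula
sum_{k=1}^{m} k^p = (1 / (p + 1)) * sum_{j=0}^{p} C(p + 1, j) B_j m^(p + 1 - j),
but for small m direct computation is fastest:
1 + 4 + 9 = 14.

14


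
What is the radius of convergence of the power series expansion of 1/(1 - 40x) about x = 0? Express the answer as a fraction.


Expanding 1/(1 - 40x) = sum_{k>=0} 40^k x^k, the series converges when |40x| < 1, i.e., |x| < 1/40.
So the radius of convergence is 1/40 = 1/40.

1/40


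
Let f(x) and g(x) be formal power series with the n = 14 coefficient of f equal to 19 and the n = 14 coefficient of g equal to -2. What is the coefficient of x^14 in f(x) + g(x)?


Addition of formal power series is termwise.
The coefficient of x^14 in f + g = 19 + -2
= 17

17


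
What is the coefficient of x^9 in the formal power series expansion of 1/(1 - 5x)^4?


The general identity 1/(1 - c x)^r = sum_{k>=0} c^k C(k + r - 1, r - 1) x^k follows by substituting y = c x into 1/(1 - y)^r = sum_{k>=0} C(k + r - 1, r - 1) y^k.
For c = 5, r = 4, k = 9:
5^9 * C(12, 3) = 1953125 * 220 = 429687500.

429687500


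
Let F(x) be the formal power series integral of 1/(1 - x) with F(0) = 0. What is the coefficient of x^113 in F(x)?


1/(1 - x) = sum_{k>=0} x^k. Integrating termwise and using F(0) = 0 gives
F(x) = sum_{k>=0} x^(k+1) / (k+1) = sum_{m>=1} x^m / m = -ln(1 - x).
So the coefficient of x^113 is 1/113 = 1/113.

1/113


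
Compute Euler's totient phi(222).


phi(n) counts integers in [1, n] coprime to n. Using the multiplicative formula phi(n) = n * prod_{p | n} (1 - 1/p):
222 = 2 * 3 * 37, so
phi(222) = 222 * (1 - 1/2) * (1 - 1/3) * (1 - 1/37) = 72.

72


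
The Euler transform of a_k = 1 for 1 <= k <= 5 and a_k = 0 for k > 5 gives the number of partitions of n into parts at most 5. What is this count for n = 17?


Partitions of 17 into parts at most 5:
Using generating function (1-x)^(-1)(1-x^2)^(-1)...(1-x^5)^(-1),
the coefficient of x^17 = 119

119


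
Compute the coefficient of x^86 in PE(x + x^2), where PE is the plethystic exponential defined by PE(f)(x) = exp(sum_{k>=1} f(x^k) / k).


With f(x) = x + x^2, the exponent is sum_{k>=1} (x^k + x^(2k)) / k = -ln(1 - x) - ln(1 - x^2). Exponentiating:
PE(x + x^2) = 1 / ((1 - x)(1 - x^2)).
This is the generating function for partitions of n into parts of size 1 or 2. The number of 2's can be any j in 0..43, and the rest are 1's, so
[x^86] = floor(86/2) + 1 = 44.

44


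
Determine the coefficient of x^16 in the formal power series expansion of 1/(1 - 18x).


The geometric series identity gives 1/(1 - c x) = sum_{k>=0} c^k x^k, so the coefficient of x^k is c^k.
Here c = 18 and k = 16.
Computing: 18^16 = 121439531096594251776

121439531096594251776


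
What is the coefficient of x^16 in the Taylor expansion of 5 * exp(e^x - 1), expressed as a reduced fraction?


exp(e^x - 1) = sum_{k>=0} Bell_k x^k / k!, where Bell_k is the k-th Bell number.
So the coefficient of x^16 is 5 * Bell_16 / 16!.
Computing: Bell_16 = 10480142147 and 16! = 20922789888000, giving
5 * 10480142147/20922789888000 = 10480142147/4184557977600.

10480142147/4184557977600


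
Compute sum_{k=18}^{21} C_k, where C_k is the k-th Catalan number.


C_18 through C_21: 477638700, 1767263190, 6564120420, 24466267020
Sum = 477638700 + 1767263190 + 6564120420 + 24466267020
= 33275289330

33275289330


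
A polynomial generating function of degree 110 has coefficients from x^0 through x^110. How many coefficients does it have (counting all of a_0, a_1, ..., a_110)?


A polynomial of degree 110 takes the form a_0 + a_1 x + ... + a_110 x^110.
The number of coefficients is 110 + 1 = 111.

111


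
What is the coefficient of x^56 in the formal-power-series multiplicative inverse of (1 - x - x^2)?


Let the inverse be f(x) = sum_{k>=0} a_k x^k. From f(x) * (1 - x - x^2) = 1 and matching coefficients:
 x^0: a_0 = 1.
 x^1: a_1 - a_0 = 0, so a_1 = 1.
 x^k (k >= 2): a_k - a_{k-1} - a_{k-2} = 0, i.e. a_k = a_{k-1} + a_{k-2}.
This is the Fibonacci-type recurrence shifted so that a_0 = a_1 = 1.
Iterating: a_0=1, a_1=1, a_2=2, a_3=3, a_4=5, a_5=8, a_6=13, a_7=21, a_8=34, a_9=55, ...
a_56 = 365435296162.

365435296162


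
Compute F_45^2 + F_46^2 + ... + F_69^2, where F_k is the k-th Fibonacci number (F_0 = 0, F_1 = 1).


There is a standard identity sum_{k=0}^{N} F_k^2 = F_N * F_{N+1} (proved inductively from the telescoping relation F_k^2 = F_k F_{k+1} - F_{k-1} F_k). Then
sum_{k=45}^{69} F_k^2 = F_69 F_70 - F_44 F_45.
Computing: F_69 = 117669030460994, F_70 = 190392490709135, F_44 = 701408733, F_45 = 1134903170.
Sum = 117669030460994 * 190392490709135 - 701408733 * 1134903170 = 22403299788001692456469596580.

22403299788001692456469596580


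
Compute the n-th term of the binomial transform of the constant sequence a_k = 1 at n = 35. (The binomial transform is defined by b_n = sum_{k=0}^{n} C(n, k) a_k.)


With a_k = 1 for all k, b_n = sum_{k=0}^{n} C(n, k) = 2^n by the binomial theorem.
For n = 35: 2^35 = 34359738368.

34359738368


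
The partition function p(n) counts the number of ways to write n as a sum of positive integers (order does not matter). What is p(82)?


Using the generating function prod_{k>=1} 1/(1-x^k), we compute p(82).
By dynamic programming over parts 1 through 82:
p(82) = 20506255

20506255


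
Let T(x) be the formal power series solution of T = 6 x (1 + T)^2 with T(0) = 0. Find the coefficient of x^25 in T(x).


Apply the Lagrange inversion formula: if T = 6 x * phi(T) with phi(t) = (1 + t)^2, then [x^n] T = 6^n * (1/n) [t^(n-1)] phi(t)^n = 6^n * (1/n) [t^(n-1)] (1 + t)^(2n) = 6^n * (1/n) C(2n, n-1).
Using the identity C(2n, n-1) = C(2n, n) * n / (n+1), the unscaled factor equals C(2n, n) / (n+1) = C_n, the n-th Catalan number.
For n = 25: C_25 = C(50, 25) / 26 = 126410606437752/26 = 4861946401452.
With the 6^25 = 28430288029929701376 factor, the coefficient is 28430288029929701376 * 4861946401452 = 138226536579360582077576172797952.

138226536579360582077576172797952


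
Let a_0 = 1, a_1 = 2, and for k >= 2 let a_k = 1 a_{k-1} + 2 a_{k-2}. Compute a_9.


Iterating the recurrence forward:
a_0 = 1
a_1 = 2
a_2 = 1*2 + 2*1 = 4
a_3 = 1*4 + 2*2 = 8
a_4 = 1*8 + 2*4 = 16
a_5 = 1*16 + 2*8 = 32
a_6 = 1*32 + 2*16 = 64
a_7 = 1*64 + 2*32 = 128
a_8 = 1*128 + 2*64 = 256
a_9 = 1*256 + 2*128 = 512
So a_9 = 512.

512


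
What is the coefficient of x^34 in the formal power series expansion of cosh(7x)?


The Maclaurin series is cosh(t) = sum_{m>=0} t^(2m) / (2m)!, so substituting t = 7x, only even powers of x are nonzero, with coefficient of x^(2m) equal to 7^(2m) / (2m)!.
For x^34 the coefficient is 7^34/34! = 54116956037952111668959660849/295232799039604140847618609643520000000 = 22539340290692258087863249/122962431919868446833660395520000000.

22539340290692258087863249/122962431919868446833660395520000000


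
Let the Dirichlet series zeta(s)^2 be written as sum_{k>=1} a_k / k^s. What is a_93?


The Dirichlet convolution of the constant function 1 with itself gives (1 * 1)(k) = sum_{d | k} 1 = d(k), the number of positive divisors of k.
Since zeta(s) = sum_{k>=1} 1/k^s, we have zeta(s)^2 = sum_{k>=1} d(k)/k^s, so a_k = d(k).
For k = 93: the divisors are 1, 3, 31, 93.
Count = 4.

4


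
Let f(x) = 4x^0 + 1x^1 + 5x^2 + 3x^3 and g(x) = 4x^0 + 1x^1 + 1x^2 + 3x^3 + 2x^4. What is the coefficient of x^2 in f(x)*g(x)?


Cauchy product at x^2:
4*1 + 1*1 + 5*4
= 25

25


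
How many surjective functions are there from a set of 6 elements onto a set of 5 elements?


By inclusion-exclusion on which target elements are missed, the number of surjections from an n-set onto a k-set is
surj(n, k) = sum_{j=0}^{k} (-1)^j C(k, j) (k - j)^n.
Equivalently surj(n, k) = k! * S(n, k), where S(n, k) is the Stirling number of the second kind.
For n = 6, k = 5:
S(6, 5) = 15, so
surj = 5! * 15 = 120 * 15 = 1800.

1800


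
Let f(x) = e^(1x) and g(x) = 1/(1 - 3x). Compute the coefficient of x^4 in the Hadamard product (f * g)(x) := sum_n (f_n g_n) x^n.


Expanding: f_k = 1^k/k! (from e^(1x)) and g_k = 3^k (from 1/(1 - 3x)). So the Hadamard coefficient (f * g)_k = 1^k 3^k / k! = (3)^k / k!.
For k = 4: 3^4/4! = 81/24 = 27/8.

27/8


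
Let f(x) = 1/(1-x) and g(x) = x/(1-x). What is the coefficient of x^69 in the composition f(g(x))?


First simplify the composition: f(g(x)) = 1/(1 - x/(1-x)) = (1-x)/((1-x) - x) = (1-x)/(1-2x).
Now extract the coefficient. Write (1-x)/(1-2x) = 1/(1-2x) - x/(1-2x).
The coefficient of x^n in 1/(1-2x) is 2^n, and in x/(1-2x) is 2^(n-1) (for n >= 1).
So the coefficient of x^69 is 2^69 - 2^68 = 590295810358705651712 - 295147905179352825856 = 295147905179352825856.

295147905179352825856


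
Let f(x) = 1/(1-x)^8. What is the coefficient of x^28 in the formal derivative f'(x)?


Differentiate: d/dx [ 1/(1-x)^r ] = r / (1-x)^(r+1).
Here r = 8, so f'(x) = 8 / (1-x)^9.
The expansion of 1/(1-x)^(r+1) has coefficient of x^n equal to C(n+r, r).
So the coefficient of x^28 in f'(x) is
8 * C(36, 8) = 8 * 30260340 = 242082720

242082720


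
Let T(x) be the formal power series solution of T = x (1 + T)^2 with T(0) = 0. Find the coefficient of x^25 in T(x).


Apply the Lagrange inversion formula: if T = x * phi(T) with phi(t) = (1 + t)^2, then [x^n] T = (1/n) [t^(n-1)] phi(t)^n = (1/n) [t^(n-1)] (1 + t)^(2n) = (1/n) C(2n, n-1).
Using the identity C(2n, n-1) = C(2n, n) * n / (n+1), the unscaled factor equals C(2n, n) / (n+1) = C_n, the n-th Catalan number.
For n = 25: C_25 = C(50, 25) / 26 = 126410606437752/26 = 4861946401452 = 4861946401452.

4861946401452


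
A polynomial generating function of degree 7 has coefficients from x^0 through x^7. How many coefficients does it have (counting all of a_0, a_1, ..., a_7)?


A polynomial of degree 7 takes the form a_0 + a_1 x + ... + a_7 x^7.
The number of coefficients is 7 + 1 = 8.

8


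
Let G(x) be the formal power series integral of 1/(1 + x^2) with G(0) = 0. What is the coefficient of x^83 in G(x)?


1/(1 + x^2) = sum_{j>=0} (-1)^j x^(2j). Integrating termwise with G(0) = 0:
G(x) = sum_{j>=0} (-1)^j x^(2j+1) / (2j+1) = arctan(x).
Only odd powers are nonzero. For x^83 write 83 = 2*41 + 1, giving
(-1)^41 / 83 = -1/83 = -1/83.

-1/83


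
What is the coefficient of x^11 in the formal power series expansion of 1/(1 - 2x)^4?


The general identity 1/(1 - c x)^r = sum_{k>=0} c^k C(k + r - 1, r - 1) x^k follows by substituting y = c x into 1/(1 - y)^r = sum_{k>=0} C(k + r - 1, r - 1) y^k.
For c = 2, r = 4, k = 11:
2^11 * C(14, 3) = 2048 * 364 = 745472.

745472


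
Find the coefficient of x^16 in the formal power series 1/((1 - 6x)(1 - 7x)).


By partial fractions or Cauchy convolution:
The coefficient equals sum_{k=0}^{16} 6^k * 7^(16-k).
= 215703854542471

215703854542471


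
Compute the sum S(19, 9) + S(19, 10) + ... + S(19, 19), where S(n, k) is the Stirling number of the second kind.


By definition, S(n, k) counts partitions of an n-set into exactly k nonempty blocks.
Computing row n = 19 for k = 9..19:
S(19, k): 1144614626805, 477297033785, 129413217791, 23466951300, 2892439160, 243577530, 13916778, 527136, 12597, 171, 1
Sum = 1777942303054.

1777942303054


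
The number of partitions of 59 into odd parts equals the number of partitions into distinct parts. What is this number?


Computing partitions of 59 into odd parts (1, 3, 5, ...):
Using the generating function prod_{k>=0} 1/(1-x^(2k+1)),
the count is 9792

9792


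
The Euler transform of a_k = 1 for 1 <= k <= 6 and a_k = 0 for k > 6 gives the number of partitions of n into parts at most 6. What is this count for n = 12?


Partitions of 12 into parts at most 6:
Using generating function (1-x)^(-1)(1-x^2)^(-1)...(1-x^6)^(-1),
the coefficient of x^12 = 58

58


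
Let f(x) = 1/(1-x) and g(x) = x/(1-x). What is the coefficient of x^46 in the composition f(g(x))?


First simplify the composition: f(g(x)) = 1/(1 - x/(1-x)) = (1-x)/((1-x) - x) = (1-x)/(1-2x).
Now extract the coefficient. Write (1-x)/(1-2x) = 1/(1-2x) - x/(1-2x).
The coefficient of x^n in 1/(1-2x) is 2^n, and in x/(1-2x) is 2^(n-1) (for n >= 1).
So the coefficient of x^46 is 2^46 - 2^45 = 70368744177664 - 35184372088832 = 35184372088832.

35184372088832


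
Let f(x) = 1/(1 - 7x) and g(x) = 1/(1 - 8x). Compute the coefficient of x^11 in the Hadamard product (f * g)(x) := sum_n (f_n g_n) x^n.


f has coefficients f_k = 7^k and g has coefficients g_k = 8^k, so the Hadamard product has coefficient (f*g)_k = 7^k * 8^k = 56^k.
For k = 11: 56^11 = 16985107389382393856.

16985107389382393856


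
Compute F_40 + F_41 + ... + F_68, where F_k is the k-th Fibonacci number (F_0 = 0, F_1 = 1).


Use the identity sum_{k=0}^{N} F_k = F_{N+2} - 1 (which follows from F_{k+2} - F_{k+1} = F_k). Then
sum_{k=40}^{68} F_k = (F_{70} - 1) - (F_{41} - 1) = F_{70} - F_{41}.
Computing: F_{70} = 190392490709135, F_{41} = 165580141, so
Sum = 190392490709135 - 165580141 = 190392325128994.

190392325128994


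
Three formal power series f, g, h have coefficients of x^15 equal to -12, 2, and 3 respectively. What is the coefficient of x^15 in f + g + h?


Series addition is componentwise:
-12 + 2 + 3
= -7

-7


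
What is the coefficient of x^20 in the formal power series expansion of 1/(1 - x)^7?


The negative binomial / multiset identity is
1/(1 - x)^r = sum_{k>=0} C(k + r - 1, r - 1) x^k.
Here r = 7 and k = 20, so the coefficient is
C(20 + 6, 6) = C(26, 6)
= 230230

230230


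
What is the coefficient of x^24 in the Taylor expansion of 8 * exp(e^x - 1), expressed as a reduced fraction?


exp(e^x - 1) = sum_{k>=0} Bell_k x^k / k!, where Bell_k is the k-th Bell number.
So the coefficient of x^24 is 8 * Bell_24 / 24!.
Computing: Bell_24 = 445958869294805289 and 24! = 620448401733239439360000, giving
8 * 445958869294805289/620448401733239439360000 = 148652956431601763/25852016738884976640000.

148652956431601763/25852016738884976640000


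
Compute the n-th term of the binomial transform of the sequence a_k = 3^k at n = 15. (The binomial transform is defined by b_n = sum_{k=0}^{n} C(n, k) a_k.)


With a_k = 3^k, b_n = sum_{k=0}^{n} C(n, k) 3^k = (1 + 3)^n by the binomial theorem.
For n = 15: (1 + 3)^15 = 4^15 = 1073741824.

1073741824


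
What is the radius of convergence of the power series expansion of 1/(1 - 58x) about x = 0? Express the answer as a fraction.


Expanding 1/(1 - 58x) = sum_{k>=0} 58^k x^k, the series converges when |58x| < 1, i.e., |x| < 1/58.
So the radius of convergence is 1/58 = 1/58.

1/58


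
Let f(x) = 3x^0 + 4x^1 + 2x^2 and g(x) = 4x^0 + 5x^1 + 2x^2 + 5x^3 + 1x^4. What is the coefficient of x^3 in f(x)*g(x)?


Cauchy product at x^3:
3*5 + 4*2 + 2*5
= 33

33


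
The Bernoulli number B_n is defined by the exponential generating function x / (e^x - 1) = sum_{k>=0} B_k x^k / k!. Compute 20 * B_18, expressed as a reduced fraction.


Bernoulli numbers can also be computed recursively via B_0 = 1 and sum_{j=0}^{m} C(m+1, j) B_j = 0 for m >= 1. Odd-index Bernoulli numbers vanish for k >= 3.
Computing B_18 = 43867/798, so 20 * B_18 = 20 * 43867/798 = 438670/399.

438670/399


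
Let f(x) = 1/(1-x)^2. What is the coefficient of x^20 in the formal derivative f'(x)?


Differentiate: d/dx [ 1/(1-x)^r ] = r / (1-x)^(r+1).
Here r = 2, so f'(x) = 2 / (1-x)^3.
The expansion of 1/(1-x)^(r+1) has coefficient of x^n equal to C(n+r, r).
So the coefficient of x^20 in f'(x) is
2 * C(22, 2) = 2 * 231 = 462

462


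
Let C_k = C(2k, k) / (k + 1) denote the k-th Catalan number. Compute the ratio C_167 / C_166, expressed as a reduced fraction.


Using C_k = (2k)! / (k! (k+1)!), the ratio C_{k+1}/C_k simplifies to
C_{k+1}/C_k = [(2k+2)! / ((k+1)! (k+2)!)] * [k! (k+1)! / (2k)!]
 = (2k+2)(2k+1) / ((k+1)(k+2)) = 2(2k+1) / (k+2).
For k = 166: 2(2*166 + 1) / (166 + 2) = 666/168 = 111/28.

111/28


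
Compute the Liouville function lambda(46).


The Liouville function is lambda(k) = (-1)^Omega(k), where Omega(k) counts the prime factors of k with multiplicity.
Factoring: 46 = 2 * 23, so Omega(46) = 2.
lambda(46) = (-1)^2 = 1.

1


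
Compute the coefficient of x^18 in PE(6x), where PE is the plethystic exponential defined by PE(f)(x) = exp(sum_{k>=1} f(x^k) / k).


With f(x) = 6x, the exponent is sum_{k>=1} 6 x^k / k = 6 * (-ln(1 - x)). Exponentiating:
PE(6x) = exp(-6 ln(1 - x)) = 1/(1 - x)^6.
By the negative binomial expansion, [x^n] 1/(1 - x)^6 = C(n + 5, 5).
For n = 18: C(23, 5) = 33649.

33649


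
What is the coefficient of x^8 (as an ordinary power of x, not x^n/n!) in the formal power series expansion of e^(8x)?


The exponential series is e^y = sum_{k>=0} y^k / k!. Substituting y = 8x gives
e^(8x) = sum_{k>=0} 8^k x^k / k!.
So the coefficient of x^n is a^n/n! with a = 8, n = 8:
8^8 / 8! = 16777216/40320 = 131072/315

131072/315


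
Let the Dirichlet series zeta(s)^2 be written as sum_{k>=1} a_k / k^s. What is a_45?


The Dirichlet convolution of the constant function 1 with itself gives (1 * 1)(k) = sum_{d | k} 1 = d(k), the number of positive divisors of k.
Since zeta(s) = sum_{k>=1} 1/k^s, we have zeta(s)^2 = sum_{k>=1} d(k)/k^s, so a_k = d(k).
For k = 45: the divisors are 1, 3, 5, 9, 15, 45.
Count = 6.

6


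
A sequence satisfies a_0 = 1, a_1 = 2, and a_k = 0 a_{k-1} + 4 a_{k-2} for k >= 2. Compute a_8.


The characteristic equation is t^2 - 0 t - 4 = 0, with roots r_1 = 2 and r_2 = -2 (so c_1 = r_1 + r_2, c_2 = -r_1 r_2 as required).
One can use the closed form a_n = A r_1^n + B r_2^n, but direct iteration is more reliable:
a_0 = 1, a_1 = 2, a_2 = 4, a_3 = 8, a_4 = 16, a_5 = 32, a_6 = 64, a_7 = 128, a_8 = 256.
So a_8 = 256.

256


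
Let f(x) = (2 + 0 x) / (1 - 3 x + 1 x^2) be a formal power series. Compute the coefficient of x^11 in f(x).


Write f(x) = sum_{k>=0} a_k x^k. Multiplying both sides by 1 - 3 x + 1 x^2 gives
(1 - 3 x + 1 x^2) sum_{k>=0} a_k x^k = 2 + 0 x.
Matching coefficients:
 x^0: a_0 = 2
 x^1: a_1 - 3 a_0 = 0  =>  a_1 = 3*2 + 0 = 6
 x^k (k >= 2): a_k = 3 a_{k-1} - 1 a_{k-2}.
Iterating: a_2 = 16, a_3 = 42, a_4 = 110, a_5 = 288, a_6 = 754, a_7 = 1974, a_8 = 5168, a_9 = 13530, a_10 = 35422, a_11 = 92736.
So the coefficient of x^11 is 92736.

92736


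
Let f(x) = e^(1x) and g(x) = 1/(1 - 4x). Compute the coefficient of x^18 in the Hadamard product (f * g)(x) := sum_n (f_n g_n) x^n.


Expanding: f_k = 1^k/k! (from e^(1x)) and g_k = 4^k (from 1/(1 - 4x)). So the Hadamard coefficient (f * g)_k = 1^k 4^k / k! = (4)^k / k!.
For k = 18: 4^18/18! = 68719476736/6402373705728000 = 1048576/97692469875.

1048576/97692469875


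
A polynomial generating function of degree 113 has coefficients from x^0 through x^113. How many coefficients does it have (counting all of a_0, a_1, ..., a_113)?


A polynomial of degree 113 takes the form a_0 + a_1 x + ... + a_113 x^113.
The number of coefficients is 113 + 1 = 114.

114


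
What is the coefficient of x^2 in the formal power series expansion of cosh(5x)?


The Maclaurin series is cosh(t) = sum_{m>=0} t^(2m) / (2m)!, so substituting t = 5x, only even powers of x are nonzero, with coefficient of x^(2m) equal to 5^(2m) / (2m)!.
For x^2 the coefficient is 5^2/2! = 25/2 = 25/2.

25/2


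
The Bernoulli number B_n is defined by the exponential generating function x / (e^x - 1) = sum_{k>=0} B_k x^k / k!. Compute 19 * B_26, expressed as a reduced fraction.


Bernoulli numbers can also be computed recursively via B_0 = 1 and sum_{j=0}^{m} C(m+1, j) B_j = 0 for m >= 1. Odd-index Bernoulli numbers vanish for k >= 3.
Computing B_26 = 8553103/6, so 19 * B_26 = 19 * 8553103/6 = 162508957/6.

162508957/6


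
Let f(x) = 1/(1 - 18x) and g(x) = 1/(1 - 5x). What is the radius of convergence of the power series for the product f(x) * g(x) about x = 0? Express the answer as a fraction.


The radius of 1/(1 - 18x) is 1/18 (nearest singularity at x = 1/18), and the radius of 1/(1 - 5x) is 1/5.
The product f(x)*g(x) = 1/((1 - 18x)(1 - 5x)) has singularities at both 1/18 and 1/5, so its radius of convergence is the distance to the nearest one:
min(1/18, 1/5) = 1/18.

1/18


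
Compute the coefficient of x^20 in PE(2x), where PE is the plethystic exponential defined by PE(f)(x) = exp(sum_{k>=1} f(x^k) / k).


With f(x) = 2x, the exponent is sum_{k>=1} 2 x^k / k = 2 * (-ln(1 - x)). Exponentiating:
PE(2x) = exp(-2 ln(1 - x)) = 1/(1 - x)^2.
By the negative binomial expansion, [x^n] 1/(1 - x)^2 = C(n + 1, 1).
For n = 20: C(21, 1) = 21.

21


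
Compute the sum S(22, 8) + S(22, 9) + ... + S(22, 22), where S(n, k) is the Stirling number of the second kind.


By definition, S(n, k) counts partitions of an n-set into exactly k nonempty blocks.
Computing row n = 22 for k = 8..22:
S(22, k): 1142399079991620, 1241963303533920, 835143799377954, 366282500870286, 108823356051137, 22496861868481, 3295165281331, 345615943200, 26046574004, 1404142047, 53374629, 1389850, 23485, 231, 1
Sum = 3720777188422176.

3720777188422176


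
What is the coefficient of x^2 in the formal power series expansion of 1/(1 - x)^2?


The expansion 1/(1 - x)^r = sum_{k>=0} C(k + r - 1, r - 1) x^k follows from the multiset / negative-binomial theorem (or from repeated differentiation of the geometric series).
For r = 2 and k = 2:
C(3, 1) = 6 / (1 * 2) = 3.

3


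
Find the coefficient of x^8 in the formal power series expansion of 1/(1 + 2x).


Write 1/(1 + c x) = 1/(1 - (-c) x) and apply the geometric-series identity
1/(1 - y) = sum_{k>=0} y^k to get 1/(1 + c x) = sum_{k>=0} (-c)^k x^k.
So the coefficient of x^k is (-c)^k = (-1)^k * c^k.
Here c = 2 and k = 8:
(-2)^8 = 1 * 256 = 256

256


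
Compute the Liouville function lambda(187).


The Liouville function is lambda(k) = (-1)^Omega(k), where Omega(k) counts the prime factors of k with multiplicity.
Factoring: 187 = 11 * 17, so Omega(187) = 2.
lambda(187) = (-1)^2 = 1.

1


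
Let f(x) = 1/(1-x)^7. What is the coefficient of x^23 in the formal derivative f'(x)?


Differentiate: d/dx [ 1/(1-x)^r ] = r / (1-x)^(r+1).
Here r = 7, so f'(x) = 7 / (1-x)^8.
The expansion of 1/(1-x)^(r+1) has coefficient of x^n equal to C(n+r, r).
So the coefficient of x^23 in f'(x) is
7 * C(30, 7) = 7 * 2035800 = 14250600

14250600


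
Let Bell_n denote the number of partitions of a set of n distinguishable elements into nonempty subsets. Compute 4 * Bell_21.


Bell_21 can be computed from the Bell triangle or from Dobinski's identity Bell_n = (1/e) * sum_{k>=0} k^n / k!.
Computing Bell_21 = 474869816156751.
Then 4 * 474869816156751 = 1899479264627004.

1899479264627004


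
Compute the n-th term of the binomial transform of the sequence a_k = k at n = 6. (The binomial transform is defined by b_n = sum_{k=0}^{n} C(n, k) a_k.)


With a_k = k, b_n = sum_{k=0}^{n} C(n, k) k. Using k * C(n, k) = n * C(n-1, k-1) gives b_n = n * sum_{k>=1} C(n-1, k-1) = n * 2^(n-1).
For n = 6: 6 * 2^5 = 6 * 32 = 192.

192


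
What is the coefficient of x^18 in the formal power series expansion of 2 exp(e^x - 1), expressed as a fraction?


exp(e^x - 1) is the exponential generating function for the Bell numbers Bell_k: exp(e^x - 1) = sum_{k>=0} Bell_k x^k / k!.
So the coefficient of x^18 in 2 exp(e^x - 1) is 2 Bell_18 / 18!.
Computing: Bell_18 = 682076806159 and 18! = 6402373705728000, giving
2 * 682076806159/6402373705728000 = 97439543737/457312407552000.

97439543737/457312407552000


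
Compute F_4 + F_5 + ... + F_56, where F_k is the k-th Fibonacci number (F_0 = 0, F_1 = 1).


Use the identity sum_{k=0}^{N} F_k = F_{N+2} - 1 (which follows from F_{k+2} - F_{k+1} = F_k). Then
sum_{k=4}^{56} F_k = (F_{58} - 1) - (F_{5} - 1) = F_{58} - F_{5}.
Computing: F_{58} = 591286729879, F_{5} = 5, so
Sum = 591286729879 - 5 = 591286729874.

591286729874


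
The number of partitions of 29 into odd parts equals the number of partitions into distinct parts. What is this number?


Computing partitions of 29 into odd parts (1, 3, 5, ...):
Using the generating function prod_{k>=0} 1/(1-x^(2k+1)),
the count is 256

256


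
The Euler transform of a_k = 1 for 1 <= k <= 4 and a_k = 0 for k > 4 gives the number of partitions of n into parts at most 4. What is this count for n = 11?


Partitions of 11 into parts at most 4:
Using generating function (1-x)^(-1)(1-x^2)^(-1)...(1-x^4)^(-1),
the coefficient of x^11 = 27

27


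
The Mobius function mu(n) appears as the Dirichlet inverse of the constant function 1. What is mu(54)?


54 has a squared prime factor, so mu(54) = 0.
Factorization reveals a repeated prime.

0


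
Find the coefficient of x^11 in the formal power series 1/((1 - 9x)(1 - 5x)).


By partial fractions or Cauchy convolution:
The coefficient equals sum_{k=0}^{11} 9^k * 5^(11-k).
= 70546348964

70546348964


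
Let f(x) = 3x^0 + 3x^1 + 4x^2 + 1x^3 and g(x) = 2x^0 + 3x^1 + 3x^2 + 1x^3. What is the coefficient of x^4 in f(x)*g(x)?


Cauchy product at x^4:
3*1 + 4*3 + 1*3
= 18

18


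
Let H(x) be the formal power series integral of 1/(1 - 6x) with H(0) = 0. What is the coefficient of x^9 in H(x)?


1/(1 - 6x) = sum_{k>=0} 6^k x^k. Integrating termwise with H(0) = 0:
H(x) = sum_{k>=0} 6^k x^(k+1) / (k+1) = sum_{m>=1} 6^(m-1) x^m / m.
For m = 9: 6^8/9 = 1679616/9 = 186624.

186624


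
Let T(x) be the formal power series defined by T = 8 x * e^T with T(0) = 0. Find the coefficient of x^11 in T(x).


Apply the Lagrange inversion formula: if T = 8 x * phi(T) with phi(t) = e^t, then
[x^n] T = 8^n * (1/n) [t^(n-1)] phi(t)^n = 8^n * (1/n) [t^(n-1)] e^(n t) = 8^n * (1/n) * n^(n-1) / (n-1)! = 8^n * n^(n-1) / n!.
When c = 1 this is the Cayley count of rooted labeled trees on n vertices, divided by n!.
For n = 11: 8^11 * 11^10 / 11! = 8589934592 * 25937424601/39916800 = 79119595457216512/14175.

79119595457216512/14175


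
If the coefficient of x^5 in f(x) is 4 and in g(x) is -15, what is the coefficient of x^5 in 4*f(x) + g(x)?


Scalar multiplication scales coefficients: 4 * 4 = 16.
Then add the g coefficient: 16 + -15
= 1

1


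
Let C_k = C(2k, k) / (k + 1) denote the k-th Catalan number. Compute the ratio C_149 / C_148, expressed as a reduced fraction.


Using C_k = (2k)! / (k! (k+1)!), the ratio C_{k+1}/C_k simplifies to
C_{k+1}/C_k = [(2k+2)! / ((k+1)! (k+2)!)] * [k! (k+1)! / (2k)!]
 = (2k+2)(2k+1) / ((k+1)(k+2)) = 2(2k+1) / (k+2).
For k = 148: 2(2*148 + 1) / (148 + 2) = 594/150 = 99/25.

99/25
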